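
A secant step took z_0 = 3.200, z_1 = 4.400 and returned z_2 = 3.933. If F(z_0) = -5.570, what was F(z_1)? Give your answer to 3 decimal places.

3.549

The secant line through (3.200, -5.570) and (4.400, F(z_1)) crosses zero at z_2 = 3.933.
So (3.200, -5.570), (4.400, F(z_1)), (3.933, 0) are collinear:
F(z_1) = -5.570 · (4.400 − 3.933) / (3.200 − 3.933) = -5.570 · (0.46700)/(-0.73300) = 3.54869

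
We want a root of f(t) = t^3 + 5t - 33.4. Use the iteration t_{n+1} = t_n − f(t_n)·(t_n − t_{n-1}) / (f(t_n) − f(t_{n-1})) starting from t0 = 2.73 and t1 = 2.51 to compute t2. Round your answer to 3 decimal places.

f(2.73) = 0.59642, f(2.51) = -5.03675
t2 = 2.51000 − (-5.03675)·(2.51000 − 2.73000) / (-5.03675 − 0.59642) = 2.51000 − (1.10808)/(-5.63317) = 2.70671

2.707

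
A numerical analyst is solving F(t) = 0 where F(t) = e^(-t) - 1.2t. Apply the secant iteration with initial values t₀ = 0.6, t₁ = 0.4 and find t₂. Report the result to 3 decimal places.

0.505

F(0.6) = -0.17119, F(0.4) = 0.19032
t₂ = 0.40000 − 0.19032·(0.40000 − 0.60000) / (0.19032 − (-0.17119)) = 0.40000 − (-0.03806)/(0.36151) = 0.50529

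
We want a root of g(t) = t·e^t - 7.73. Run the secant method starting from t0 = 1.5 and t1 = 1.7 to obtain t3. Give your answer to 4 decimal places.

1.5842

g(1.5) = -1.007466, g(1.7) = 1.575711
t2 = 1.700000 − 1.575711·(1.700000 − 1.500000) / (1.575711 − (-1.007466)) = 1.700000 − (0.315142)/(2.583177) = 1.578002
g(1.578002) = -0.084160
t3 = 1.578002 − (-0.084160)·(1.578002 − 1.700000) / (-0.084160 − 1.575711) = 1.578002 − (0.010267)/(-1.659871) = 1.584188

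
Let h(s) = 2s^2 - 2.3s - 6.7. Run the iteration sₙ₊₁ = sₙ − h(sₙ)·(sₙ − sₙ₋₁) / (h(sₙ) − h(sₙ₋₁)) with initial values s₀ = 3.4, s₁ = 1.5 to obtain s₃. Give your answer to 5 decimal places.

h(3.4) = 8.6000000, h(1.5) = -5.6500000
s₂ = 1.5000000 − (-5.6500000)·(1.5000000 − 3.4000000) / (-5.6500000 − 8.6000000) = 1.5000000 − (10.7350000)/(-14.2500000) = 2.2533333
h(2.2533333) = -1.7276444
s₃ = 2.2533333 − (-1.7276444)·(2.2533333 − 1.5000000) / (-1.7276444 − (-5.6500000)) = 2.2533333 − (-1.3014921)/(3.9223556) = 2.5851472

2.58515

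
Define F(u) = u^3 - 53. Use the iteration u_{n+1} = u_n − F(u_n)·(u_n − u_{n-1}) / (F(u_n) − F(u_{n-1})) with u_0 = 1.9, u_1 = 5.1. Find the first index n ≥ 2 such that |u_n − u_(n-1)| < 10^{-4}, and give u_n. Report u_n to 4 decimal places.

n = 7, u_n = 3.7563

F(1.9) = -46.141000, F(5.1) = 79.651000
u_2 = 5.100000 − 79.651000·(3.200000)/(125.792000) = 3.073773;  |Δ| = 2.026227
F(3.073773) = -23.958757
u_3 = 3.073773 − (-23.958757)·(-2.026227)/(-103.609757) = 3.542318;  |Δ| = 0.468546
F(3.542318) = -8.550929
u_4 = 3.542318 − (-8.550929)·(0.468546)/(15.407828) = 3.802348;  |Δ| = 0.260030
F(3.802348) = 1.973790
u_5 = 3.802348 − 1.973790·(0.260030)/(10.524720) = 3.753583;  |Δ| = 0.048766
F(3.753583) = -0.114339
u_6 = 3.753583 − (-0.114339)·(-0.048766)/(-2.088130) = 3.756253;  |Δ| = 0.002670
F(3.756253) = -0.001392
u_7 = 3.756253 − (-0.001392)·(0.002670)/(0.112947) = 3.756286;  |Δ| = 0.000033
|u_7 − u_6| = 0.000033 < 10^{-4}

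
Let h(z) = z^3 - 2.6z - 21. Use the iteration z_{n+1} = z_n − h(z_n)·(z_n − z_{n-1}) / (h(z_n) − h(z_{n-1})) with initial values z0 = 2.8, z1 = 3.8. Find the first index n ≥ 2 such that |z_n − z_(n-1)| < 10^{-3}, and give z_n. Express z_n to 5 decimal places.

n = 5, z_n = 3.07185

h(2.8) = -6.3280000, h(3.8) = 23.9920000
z2 = 3.8000000 − 23.9920000·(1.0000000)/(30.3200000) = 3.0087071;  |Δ| = 0.7912929
h(3.0087071) = -1.5868632
z3 = 3.0087071 − (-1.5868632)·(-0.7912929)/(-25.5788632) = 3.0577974;  |Δ| = 0.0490903
h(3.0577974) = -0.3594854
z4 = 3.0577974 − (-0.3594854)·(0.0490903)/(1.2273778) = 3.0721754;  |Δ| = 0.0143780
h(3.0721754) = 0.0083395
z5 = 3.0721754 − 0.0083395·(0.0143780)/(0.3678249) = 3.0718494;  |Δ| = 0.0003260
|z5 − z4| = 0.0003260 < 10^{-3}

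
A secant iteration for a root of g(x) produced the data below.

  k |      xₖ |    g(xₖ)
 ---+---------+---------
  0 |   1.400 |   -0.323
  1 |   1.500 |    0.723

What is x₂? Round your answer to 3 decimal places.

1.431

x₂ = 1.500 − 0.723·(1.500 − 1.400) / (0.723 − (-0.323))
   = 1.500 − (0.07230)/(1.04600) = 1.43088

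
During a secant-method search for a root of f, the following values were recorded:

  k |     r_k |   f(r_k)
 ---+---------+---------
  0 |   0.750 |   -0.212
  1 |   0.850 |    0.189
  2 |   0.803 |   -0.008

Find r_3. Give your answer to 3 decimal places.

r_3 = 0.803 − (-0.008)·(0.803 − 0.850) / (-0.008 − 0.189)
   = 0.803 − (0.00038)/(-0.19700) = 0.80491

0.805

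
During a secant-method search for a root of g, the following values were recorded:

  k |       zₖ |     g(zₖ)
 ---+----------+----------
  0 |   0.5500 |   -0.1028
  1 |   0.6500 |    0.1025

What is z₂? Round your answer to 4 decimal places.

0.6001

z₂ = 0.6500 − 0.1025·(0.6500 − 0.5500) / (0.1025 − (-0.1028))
   = 0.6500 − (0.010250)/(0.205300) = 0.600073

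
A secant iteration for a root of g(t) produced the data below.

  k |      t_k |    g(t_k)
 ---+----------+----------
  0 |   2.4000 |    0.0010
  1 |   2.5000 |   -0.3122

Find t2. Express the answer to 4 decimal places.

t2 = 2.5000 − (-0.3122)·(2.5000 − 2.4000) / (-0.3122 − 0.0010)
   = 2.5000 − (-0.031220)/(-0.313200) = 2.400319

2.4003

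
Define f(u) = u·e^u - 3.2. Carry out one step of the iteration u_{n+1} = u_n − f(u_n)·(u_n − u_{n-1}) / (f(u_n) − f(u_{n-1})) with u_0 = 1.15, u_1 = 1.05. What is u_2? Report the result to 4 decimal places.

1.0816

f(1.15) = 0.431922, f(1.05) = -0.199466
u_2 = 1.050000 − (-0.199466)·(1.050000 − 1.150000) / (-0.199466 − 0.431922) = 1.050000 − (0.019947)/(-0.631388) = 1.081592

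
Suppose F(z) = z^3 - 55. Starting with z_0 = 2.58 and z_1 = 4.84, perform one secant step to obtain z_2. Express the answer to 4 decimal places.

3.4686

F(2.58) = -37.826488, F(4.84) = 58.379904
z_2 = 4.840000 − 58.379904·(4.840000 − 2.580000) / (58.379904 − (-37.826488)) = 4.840000 − (131.938583)/(96.206392) = 3.468588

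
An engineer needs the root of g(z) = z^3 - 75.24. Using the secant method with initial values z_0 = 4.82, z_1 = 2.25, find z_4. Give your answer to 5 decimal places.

g(4.82) = 36.7401680, g(2.25) = -63.8493750
z_2 = 2.2500000 − (-63.8493750)·(2.2500000 − 4.8200000) / (-63.8493750 − 36.7401680) = 2.2500000 − (164.0928938)/(-100.5895430) = 3.8813117
g(3.8813117) = -16.7696695
z_3 = 3.8813117 − (-16.7696695)·(3.8813117 − 2.2500000) / (-16.7696695 − (-63.8493750)) = 3.8813117 − (-27.3565573)/(47.0797055) = 4.4623807
g(4.4623807) = 13.6186767
z_4 = 4.4623807 − 13.6186767·(4.4623807 − 3.8813117) / (13.6186767 − (-16.7696695)) = 4.4623807 − (7.9133908)/(30.3883462) = 4.2019719

4.20197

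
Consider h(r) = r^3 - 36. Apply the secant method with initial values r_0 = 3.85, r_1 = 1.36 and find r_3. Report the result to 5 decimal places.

3.73130

h(3.85) = 21.0666250, h(1.36) = -33.4845440
r_2 = 1.3600000 − (-33.4845440)·(1.3600000 − 3.8500000) / (-33.4845440 − 21.0666250) = 1.3600000 − (83.3765146)/(-54.5511690) = 2.8884093
h(2.8884093) = -11.9022659
r_3 = 2.8884093 − (-11.9022659)·(2.8884093 − 1.3600000) / (-11.9022659 − (-33.4845440)) = 2.8884093 − (-18.1915340)/(21.5822781) = 3.7313015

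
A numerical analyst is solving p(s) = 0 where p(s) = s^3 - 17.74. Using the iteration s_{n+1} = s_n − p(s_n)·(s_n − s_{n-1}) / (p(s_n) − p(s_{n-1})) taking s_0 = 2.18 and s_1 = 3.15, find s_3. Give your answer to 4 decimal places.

2.5922

p(2.18) = -7.379768, p(3.15) = 13.515875
s_2 = 3.150000 − 13.515875·(3.150000 − 2.180000) / (13.515875 − (-7.379768)) = 3.150000 − (13.110399)/(20.895643) = 2.522577
p(2.522577) = -1.687839
s_3 = 2.522577 − (-1.687839)·(2.522577 − 3.150000) / (-1.687839 − 13.515875) = 2.522577 − (1.058989)/(-15.203714) = 2.592231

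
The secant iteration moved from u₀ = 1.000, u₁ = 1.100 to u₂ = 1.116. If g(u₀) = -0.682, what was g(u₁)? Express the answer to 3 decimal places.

The secant line through (1.000, -0.682) and (1.100, g(u₁)) crosses zero at u₂ = 1.116.
So (1.000, -0.682), (1.100, g(u₁)), (1.116, 0) are collinear:
g(u₁) = -0.682 · (1.100 − 1.116) / (1.000 − 1.116) = -0.682 · (-0.01600)/(-0.11600) = -0.09407

-0.094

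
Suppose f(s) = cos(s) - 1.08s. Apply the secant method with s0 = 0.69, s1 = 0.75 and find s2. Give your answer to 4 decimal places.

0.7050

f(0.69) = 0.026046, f(0.75) = -0.078311
s2 = 0.750000 − (-0.078311)·(0.750000 − 0.690000) / (-0.078311 − 0.026046) = 0.750000 − (-0.004699)/(-0.104357) = 0.704975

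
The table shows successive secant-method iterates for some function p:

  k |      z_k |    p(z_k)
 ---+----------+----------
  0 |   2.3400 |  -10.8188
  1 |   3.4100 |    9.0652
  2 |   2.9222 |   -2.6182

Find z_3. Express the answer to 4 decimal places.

3.0315

z_3 = 2.9222 − (-2.6182)·(2.9222 − 3.4100) / (-2.6182 − 9.0652)
   = 2.9222 − (1.277158)/(-11.683400) = 3.031514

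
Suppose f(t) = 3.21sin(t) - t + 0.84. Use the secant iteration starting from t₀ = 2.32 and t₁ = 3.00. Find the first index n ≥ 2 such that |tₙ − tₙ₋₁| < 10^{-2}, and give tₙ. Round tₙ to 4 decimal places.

n = 4, tₙ = 2.5718

f(2.32) = 0.870463, f(3.00) = -1.707005
t₂ = 3.000000 − (-1.707005)·(0.680000)/(-2.577468) = 2.549650;  |Δ| = 0.450350
f(2.549650) = 0.081448
t₃ = 2.549650 − 0.081448·(-0.450350)/(1.788453) = 2.570159;  |Δ| = 0.020509
f(2.570159) = 0.005932
t₄ = 2.570159 − 0.005932·(0.020509)/(-0.075516) = 2.571770;  |Δ| = 0.001611
|t₄ − t₃| = 0.001611 < 10^{-2}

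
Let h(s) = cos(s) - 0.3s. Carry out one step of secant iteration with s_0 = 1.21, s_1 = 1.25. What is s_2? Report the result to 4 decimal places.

h(1.21) = -0.009981, h(1.25) = -0.059678
s_2 = 1.250000 − (-0.059678)·(1.250000 − 1.210000) / (-0.059678 − (-0.009981)) = 1.250000 − (-0.002387)/(-0.049697) = 1.201967

1.2020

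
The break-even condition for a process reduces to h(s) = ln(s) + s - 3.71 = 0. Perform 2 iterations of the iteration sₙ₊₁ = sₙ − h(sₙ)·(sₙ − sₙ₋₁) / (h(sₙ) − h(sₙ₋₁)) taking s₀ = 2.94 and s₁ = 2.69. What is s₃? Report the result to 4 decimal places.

2.7122

h(2.94) = 0.308410, h(2.69) = -0.030459
s₂ = 2.690000 − (-0.030459)·(2.690000 − 2.940000) / (-0.030459 − 0.308410) = 2.690000 − (0.007615)/(-0.338868) = 2.712471
h(2.712471) = 0.000331
s₃ = 2.712471 − 0.000331·(2.712471 − 2.690000) / (0.000331 − (-0.030459)) = 2.712471 − (0.000007)/(0.030790) = 2.712229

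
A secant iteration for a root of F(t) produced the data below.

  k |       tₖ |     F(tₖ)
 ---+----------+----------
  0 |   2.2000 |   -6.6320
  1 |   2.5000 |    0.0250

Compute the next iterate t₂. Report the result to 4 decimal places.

2.4989

t₂ = 2.5000 − 0.0250·(2.5000 − 2.2000) / (0.0250 − (-6.6320))
   = 2.5000 − (0.007500)/(6.657000) = 2.498873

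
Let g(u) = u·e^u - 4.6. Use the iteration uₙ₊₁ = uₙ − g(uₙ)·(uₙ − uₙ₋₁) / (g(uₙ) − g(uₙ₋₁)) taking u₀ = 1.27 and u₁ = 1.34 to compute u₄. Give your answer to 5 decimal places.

1.27955

g(1.27) = -0.0777172, g(1.34) = 0.5175183
u₂ = 1.3400000 − 0.5175183·(1.3400000 − 1.2700000) / (0.5175183 − (-0.0777172)) = 1.3400000 − (0.0362263)/(0.5952355) = 1.2791396
g(1.2791396) = -0.0033525
u₃ = 1.2791396 − (-0.0033525)·(1.2791396 − 1.3400000) / (-0.0033525 − 0.5175183) = 1.2791396 − (0.0002040)/(-0.5208708) = 1.2795313
g(1.2795313) = -0.0001433
u₄ = 1.2795313 − (-0.0001433)·(1.2795313 − 1.2791396) / (-0.0001433 − (-0.0033525)) = 1.2795313 − (-0.0000001)/(0.0032091) = 1.2795488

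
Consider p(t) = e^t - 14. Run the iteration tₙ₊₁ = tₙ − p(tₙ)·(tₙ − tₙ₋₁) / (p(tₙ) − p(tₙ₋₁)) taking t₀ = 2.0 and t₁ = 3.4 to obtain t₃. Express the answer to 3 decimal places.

p(2.0) = -6.61094, p(3.4) = 15.96410
t₂ = 3.40000 − 15.96410·(3.40000 − 2.00000) / (15.96410 − (-6.61094)) = 3.40000 − (22.34974)/(22.57504) = 2.40998
p(2.40998) = -2.86626
t₃ = 2.40998 − (-2.86626)·(2.40998 − 3.40000) / (-2.86626 − 15.96410) = 2.40998 − (2.83765)/(-18.83036) = 2.56068

2.561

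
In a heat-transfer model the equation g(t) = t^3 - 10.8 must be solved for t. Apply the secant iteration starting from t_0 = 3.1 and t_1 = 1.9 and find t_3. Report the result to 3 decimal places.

g(3.1) = 18.99100, g(1.9) = -3.94100
t_2 = 1.90000 − (-3.94100)·(1.90000 − 3.10000) / (-3.94100 − 18.99100) = 1.90000 − (4.72920)/(-22.93200) = 2.10623
g(2.10623) = -1.45637
t_3 = 2.10623 − (-1.45637)·(2.10623 − 1.90000) / (-1.45637 − (-3.94100)) = 2.10623 − (-0.30034)/(2.48463) = 2.22711

2.227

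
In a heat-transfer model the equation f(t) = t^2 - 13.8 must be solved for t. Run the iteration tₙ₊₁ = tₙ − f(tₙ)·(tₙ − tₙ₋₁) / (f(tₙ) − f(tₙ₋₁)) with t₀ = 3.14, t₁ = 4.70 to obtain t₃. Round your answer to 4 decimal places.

f(3.14) = -3.940400, f(4.70) = 8.290000
t₂ = 4.700000 − 8.290000·(4.700000 − 3.140000) / (8.290000 − (-3.940400)) = 4.700000 − (12.932400)/(12.230400) = 3.642602
f(3.642602) = -0.531450
t₃ = 3.642602 − (-0.531450)·(3.642602 − 4.700000) / (-0.531450 − 8.290000) = 3.642602 − (0.561955)/(-8.821450) = 3.706305

3.7063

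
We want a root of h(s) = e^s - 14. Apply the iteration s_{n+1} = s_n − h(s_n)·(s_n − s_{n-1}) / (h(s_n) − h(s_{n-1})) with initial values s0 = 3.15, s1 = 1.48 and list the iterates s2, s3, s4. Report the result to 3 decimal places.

2.327, 2.870, 2.603

h(3.15) = 9.33606, h(1.48) = -9.60705
s2 = 1.48000 − (-9.60705)·(1.48000 − 3.15000) / (-9.60705 − 9.33606) = 1.48000 − (16.04378)/(-18.94312) = 2.32695
h(2.32695) = -3.75341
s3 = 2.32695 − (-3.75341)·(2.32695 − 1.48000) / (-3.75341 − (-9.60705)) = 2.32695 − (-3.17893)/(5.85365) = 2.87001
h(2.87001) = 3.63726
s4 = 2.87001 − 3.63726·(2.87001 − 2.32695) / (3.63726 − (-3.75341)) = 2.87001 − (1.97528)/(7.39067) = 2.60275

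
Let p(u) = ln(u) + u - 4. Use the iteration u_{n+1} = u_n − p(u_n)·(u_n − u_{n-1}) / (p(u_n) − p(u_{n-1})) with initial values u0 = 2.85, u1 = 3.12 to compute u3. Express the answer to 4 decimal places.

2.9263

p(2.85) = -0.102681, p(3.12) = 0.257833
u2 = 3.120000 − 0.257833·(3.120000 − 2.850000) / (0.257833 − (-0.102681)) = 3.120000 − (0.069615)/(0.360514) = 2.926901
p(2.926901) = 0.000845
u3 = 2.926901 − 0.000845·(2.926901 − 3.120000) / (0.000845 − 0.257833) = 2.926901 − (-0.000163)/(-0.256988) = 2.926266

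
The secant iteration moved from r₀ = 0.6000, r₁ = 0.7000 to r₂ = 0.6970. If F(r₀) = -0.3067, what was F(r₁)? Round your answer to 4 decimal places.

0.0095

The secant line through (0.6000, -0.3067) and (0.7000, F(r₁)) crosses zero at r₂ = 0.6970.
So (0.6000, -0.3067), (0.7000, F(r₁)), (0.6970, 0) are collinear:
F(r₁) = -0.3067 · (0.7000 − 0.6970) / (0.6000 − 0.6970) = -0.3067 · (0.003000)/(-0.097000) = 0.009486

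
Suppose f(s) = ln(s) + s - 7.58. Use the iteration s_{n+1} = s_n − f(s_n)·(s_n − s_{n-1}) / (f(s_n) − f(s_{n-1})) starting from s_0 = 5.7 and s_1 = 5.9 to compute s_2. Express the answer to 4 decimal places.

5.8190

f(5.7) = -0.139534, f(5.9) = 0.094952
s_2 = 5.900000 − 0.094952·(5.900000 − 5.700000) / (0.094952 − (-0.139534)) = 5.900000 − (0.018990)/(0.234486) = 5.819012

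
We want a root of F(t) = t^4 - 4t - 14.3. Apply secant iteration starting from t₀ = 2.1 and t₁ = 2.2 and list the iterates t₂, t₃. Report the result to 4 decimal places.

2.1909, 2.1915

F(2.1) = -3.251900, F(2.2) = 0.325600
t₂ = 2.200000 − 0.325600·(2.200000 − 2.100000) / (0.325600 − (-3.251900)) = 2.200000 − (0.032560)/(3.577500) = 2.190899
F(2.190899) = -0.023240
t₃ = 2.190899 − (-0.023240)·(2.190899 − 2.200000) / (-0.023240 − 0.325600) = 2.190899 − (0.000212)/(-0.348840) = 2.191505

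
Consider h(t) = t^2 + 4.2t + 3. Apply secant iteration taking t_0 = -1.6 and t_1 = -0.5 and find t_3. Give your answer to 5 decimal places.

h(-1.6) = -1.1600000, h(-0.5) = 1.1500000
t_2 = -0.5000000 − 1.1500000·(-0.5000000 − (-1.6000000)) / (1.1500000 − (-1.1600000)) = -0.5000000 − (1.2650000)/(2.3100000) = -1.0476190
h(-1.0476190) = -0.3024943
t_3 = -1.0476190 − (-0.3024943)·(-1.0476190 − (-0.5000000)) / (-0.3024943 − 1.1500000) = -1.0476190 − (0.1656517)/(-1.4524943) = -0.9335727

-0.93357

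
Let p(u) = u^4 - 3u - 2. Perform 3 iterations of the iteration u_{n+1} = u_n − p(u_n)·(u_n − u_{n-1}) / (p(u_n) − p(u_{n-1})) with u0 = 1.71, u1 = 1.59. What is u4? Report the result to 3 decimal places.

p(1.71) = 1.42036, p(1.59) = -0.37871
u2 = 1.59000 − (-0.37871)·(1.59000 − 1.71000) / (-0.37871 − 1.42036) = 1.59000 − (0.04545)/(-1.79907) = 1.61526
p(1.61526) = -0.03856
u3 = 1.61526 − (-0.03856)·(1.61526 − 1.59000) / (-0.03856 − (-0.37871)) = 1.61526 − (-0.00097)/(0.34016) = 1.61812
p(1.61812) = 0.00125
u4 = 1.61812 − 0.00125·(1.61812 − 1.61526) / (0.00125 − (-0.03856)) = 1.61812 − (0.00000)/(0.03980) = 1.61803

1.618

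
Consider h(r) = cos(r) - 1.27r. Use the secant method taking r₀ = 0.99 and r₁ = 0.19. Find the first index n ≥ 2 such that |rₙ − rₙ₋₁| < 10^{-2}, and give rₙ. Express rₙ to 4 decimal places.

h(0.99) = -0.708610, h(0.19) = 0.740704
r₂ = 0.190000 − 0.740704·(-0.800000)/(1.449314) = 0.598858;  |Δ| = 0.408858
h(0.598858) = 0.065431
r₃ = 0.598858 − 0.065431·(0.408858)/(-0.675274) = 0.638474;  |Δ| = 0.039616
h(0.638474) = -0.007856
r₄ = 0.638474 − (-0.007856)·(0.039616)/(-0.073287) = 0.634227;  |Δ| = 0.004247
|r₄ − r₃| = 0.004247 < 10^{-2}

n = 4, rₙ = 0.6342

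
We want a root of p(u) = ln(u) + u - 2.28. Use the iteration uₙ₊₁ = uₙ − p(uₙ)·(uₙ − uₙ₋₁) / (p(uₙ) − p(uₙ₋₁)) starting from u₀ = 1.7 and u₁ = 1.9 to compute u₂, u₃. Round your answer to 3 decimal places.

p(1.7) = -0.04937, p(1.9) = 0.26185
u₂ = 1.90000 − 0.26185·(1.90000 − 1.70000) / (0.26185 − (-0.04937)) = 1.90000 − (0.05237)/(0.31123) = 1.73173
p(1.73173) = 0.00085
u₃ = 1.73173 − 0.00085·(1.73173 − 1.90000) / (0.00085 − 0.26185) = 1.73173 − (-0.00014)/(-0.26101) = 1.73118

1.732, 1.731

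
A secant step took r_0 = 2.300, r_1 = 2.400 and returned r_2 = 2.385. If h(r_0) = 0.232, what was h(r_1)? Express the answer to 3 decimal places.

The secant line through (2.300, 0.232) and (2.400, h(r_1)) crosses zero at r_2 = 2.385.
So (2.300, 0.232), (2.400, h(r_1)), (2.385, 0) are collinear:
h(r_1) = 0.232 · (2.400 − 2.385) / (2.300 − 2.385) = 0.232 · (0.01500)/(-0.08500) = -0.04094

-0.041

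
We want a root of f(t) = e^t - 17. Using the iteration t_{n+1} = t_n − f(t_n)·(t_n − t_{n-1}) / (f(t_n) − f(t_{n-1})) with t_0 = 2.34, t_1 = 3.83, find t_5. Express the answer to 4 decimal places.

2.8327

f(2.34) = -6.618763, f(3.83) = 29.062538
t_2 = 3.830000 − 29.062538·(3.830000 − 2.340000) / (29.062538 − (-6.618763)) = 3.830000 − (43.303182)/(35.681302) = 2.616390
f(2.616390) = -3.313772
t_3 = 2.616390 − (-3.313772)·(2.616390 − 3.830000) / (-3.313772 − 29.062538) = 2.616390 − (4.021627)/(-32.376310) = 2.740605
f(2.740605) = -1.503640
t_4 = 2.740605 − (-1.503640)·(2.740605 − 2.616390) / (-1.503640 − (-3.313772)) = 2.740605 − (-0.186775)/(1.810132) = 2.843788
f(2.843788) = 0.180725
t_5 = 2.843788 − 0.180725·(2.843788 − 2.740605) / (0.180725 − (-1.503640)) = 2.843788 − (0.018648)/(1.684365) = 2.832717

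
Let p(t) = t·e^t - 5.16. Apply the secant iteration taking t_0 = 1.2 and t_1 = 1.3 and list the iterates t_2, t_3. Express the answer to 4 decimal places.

1.3496, 1.3446

p(1.2) = -1.175860, p(1.3) = -0.389914
t_2 = 1.300000 − (-0.389914)·(1.300000 − 1.200000) / (-0.389914 − (-1.175860)) = 1.300000 − (-0.038991)/(0.785945) = 1.349611
p(1.349611) = 0.043998
t_3 = 1.349611 − 0.043998·(1.349611 − 1.300000) / (0.043998 − (-0.389914)) = 1.349611 − (0.002183)/(0.433912) = 1.344580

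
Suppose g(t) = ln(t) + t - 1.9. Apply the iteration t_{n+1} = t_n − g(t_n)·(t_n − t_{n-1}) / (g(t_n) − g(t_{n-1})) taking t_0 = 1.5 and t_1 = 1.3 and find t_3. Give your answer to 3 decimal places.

g(1.5) = 0.00547, g(1.3) = -0.33764
t_2 = 1.30000 − (-0.33764)·(1.30000 − 1.50000) / (-0.33764 − 0.00547) = 1.30000 − (0.06753)/(-0.34310) = 1.49681
g(1.49681) = 0.00015
t_3 = 1.49681 − 0.00015·(1.49681 − 1.30000) / (0.00015 − (-0.33764)) = 1.49681 − (0.00003)/(0.33779) = 1.49672

1.497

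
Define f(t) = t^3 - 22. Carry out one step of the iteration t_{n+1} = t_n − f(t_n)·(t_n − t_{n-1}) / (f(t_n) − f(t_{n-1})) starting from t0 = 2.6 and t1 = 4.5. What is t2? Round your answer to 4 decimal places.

f(2.6) = -4.424000, f(4.5) = 69.125000
t2 = 4.500000 − 69.125000·(4.500000 − 2.600000) / (69.125000 − (-4.424000)) = 4.500000 − (131.337500)/(73.549000) = 2.714286

2.7143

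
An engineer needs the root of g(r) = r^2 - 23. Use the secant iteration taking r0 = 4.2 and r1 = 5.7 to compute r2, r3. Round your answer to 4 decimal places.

g(4.2) = -5.360000, g(5.7) = 9.490000
r2 = 5.700000 − 9.490000·(5.700000 − 4.200000) / (9.490000 − (-5.360000)) = 5.700000 − (14.235000)/(14.850000) = 4.741414
g(4.741414) = -0.518992
r3 = 4.741414 − (-0.518992)·(4.741414 − 5.700000) / (-0.518992 − 9.490000) = 4.741414 − (0.497498)/(-10.008992) = 4.791119

4.7414, 4.7911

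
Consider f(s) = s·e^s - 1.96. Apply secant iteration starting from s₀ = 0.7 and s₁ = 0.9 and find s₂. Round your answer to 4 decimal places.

0.8369

f(0.7) = -0.550373, f(0.9) = 0.253643
s₂ = 0.900000 − 0.253643·(0.900000 − 0.700000) / (0.253643 − (-0.550373)) = 0.900000 − (0.050729)/(0.804016) = 0.836906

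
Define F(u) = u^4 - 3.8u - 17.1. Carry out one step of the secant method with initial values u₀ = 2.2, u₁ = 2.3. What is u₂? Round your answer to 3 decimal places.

F(2.2) = -2.03440, F(2.3) = 2.14410
u₂ = 2.30000 − 2.14410·(2.30000 − 2.20000) / (2.14410 − (-2.03440)) = 2.30000 − (0.21441)/(4.17850) = 2.24869

2.249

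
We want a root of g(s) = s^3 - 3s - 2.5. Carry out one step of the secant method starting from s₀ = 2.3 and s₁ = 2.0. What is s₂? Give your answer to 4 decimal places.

g(2.3) = 2.767000, g(2.0) = -0.500000
s₂ = 2.000000 − (-0.500000)·(2.000000 − 2.300000) / (-0.500000 − 2.767000) = 2.000000 − (0.150000)/(-3.267000) = 2.045914

2.0459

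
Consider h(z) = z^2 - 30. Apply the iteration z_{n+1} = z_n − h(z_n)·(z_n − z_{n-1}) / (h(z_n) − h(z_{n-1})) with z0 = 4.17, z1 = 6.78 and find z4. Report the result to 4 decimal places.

5.4775

h(4.17) = -12.611100, h(6.78) = 15.968400
z2 = 6.780000 − 15.968400·(6.780000 − 4.170000) / (15.968400 − (-12.611100)) = 6.780000 − (41.677524)/(28.579500) = 5.321699
h(5.321699) = -1.679524
z3 = 5.321699 − (-1.679524)·(5.321699 − 6.780000) / (-1.679524 − 15.968400) = 5.321699 − (2.449252)/(-17.647924) = 5.460483
h(5.460483) = -0.183128
z4 = 5.460483 − (-0.183128)·(5.460483 − 5.321699) / (-0.183128 − (-1.679524)) = 5.460483 − (-0.025415)/(1.496396) = 5.477467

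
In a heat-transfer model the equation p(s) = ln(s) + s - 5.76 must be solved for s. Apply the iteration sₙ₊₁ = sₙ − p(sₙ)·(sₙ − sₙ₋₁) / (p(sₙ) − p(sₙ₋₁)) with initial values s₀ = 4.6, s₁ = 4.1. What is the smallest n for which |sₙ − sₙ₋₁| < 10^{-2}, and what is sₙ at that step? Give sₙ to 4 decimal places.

n = 3, sₙ = 4.3011

p(4.6) = 0.366056, p(4.1) = -0.249013
s₂ = 4.100000 − (-0.249013)·(-0.500000)/(-0.615069) = 4.302427;  |Δ| = 0.202427
p(4.302427) = 0.001606
s₃ = 4.302427 − 0.001606·(0.202427)/(0.250619) = 4.301130;  |Δ| = 0.001297
|s₃ − s₂| = 0.001297 < 10^{-2}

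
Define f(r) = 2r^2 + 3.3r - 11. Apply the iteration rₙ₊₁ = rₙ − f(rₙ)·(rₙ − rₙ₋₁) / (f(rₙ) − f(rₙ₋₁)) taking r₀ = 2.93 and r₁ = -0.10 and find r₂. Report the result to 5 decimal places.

1.16228

f(2.93) = 15.8388000, f(-0.10) = -11.3100000
r₂ = -0.1000000 − (-11.3100000)·(-0.1000000 − 2.9300000) / (-11.3100000 − 15.8388000) = -0.1000000 − (34.2693000)/(-27.1488000) = 1.1622768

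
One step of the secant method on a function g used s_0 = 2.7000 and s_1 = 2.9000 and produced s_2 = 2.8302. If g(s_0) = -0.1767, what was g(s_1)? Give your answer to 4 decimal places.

The secant line through (2.7000, -0.1767) and (2.9000, g(s_1)) crosses zero at s_2 = 2.8302.
So (2.7000, -0.1767), (2.9000, g(s_1)), (2.8302, 0) are collinear:
g(s_1) = -0.1767 · (2.9000 − 2.8302) / (2.7000 − 2.8302) = -0.1767 · (0.069800)/(-0.130200) = 0.094729

0.0947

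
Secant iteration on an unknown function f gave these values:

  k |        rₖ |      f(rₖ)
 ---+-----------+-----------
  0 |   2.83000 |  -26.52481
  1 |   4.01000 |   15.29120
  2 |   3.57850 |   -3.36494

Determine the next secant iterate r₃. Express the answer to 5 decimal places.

r₃ = 3.57850 − (-3.36494)·(3.57850 − 4.01000) / (-3.36494 − 15.29120)
   = 3.57850 − (1.4519716)/(-18.6561400) = 3.6563281

3.65633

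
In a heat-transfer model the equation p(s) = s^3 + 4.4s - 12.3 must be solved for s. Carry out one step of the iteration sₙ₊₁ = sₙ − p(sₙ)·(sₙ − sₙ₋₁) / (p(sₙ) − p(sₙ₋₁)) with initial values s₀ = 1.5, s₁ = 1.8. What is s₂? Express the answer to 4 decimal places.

p(1.5) = -2.325000, p(1.8) = 1.452000
s₂ = 1.800000 − 1.452000·(1.800000 − 1.500000) / (1.452000 − (-2.325000)) = 1.800000 − (0.435600)/(3.777000) = 1.684670

1.6847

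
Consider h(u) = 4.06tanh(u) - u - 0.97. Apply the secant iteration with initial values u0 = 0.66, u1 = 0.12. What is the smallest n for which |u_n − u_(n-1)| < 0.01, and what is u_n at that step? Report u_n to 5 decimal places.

h(0.66) = 0.7181555, h(0.12) = -0.6051252
u2 = 0.1200000 − (-0.6051252)·(-0.5400000)/(-1.3232806) = 0.3669375;  |Δ| = 0.2469375
h(0.3669375) = 0.0893814
u3 = 0.3669375 − 0.0893814·(0.2469375)/(0.6945065) = 0.3351572;  |Δ| = 0.0317803
h(0.3351572) = 0.0068201
u4 = 0.3351572 − 0.0068201·(-0.0317803)/(-0.0825613) = 0.3325320;  |Δ| = 0.0026253
|u4 − u3| = 0.0026253 < 0.01

n = 4, u_n = 0.33253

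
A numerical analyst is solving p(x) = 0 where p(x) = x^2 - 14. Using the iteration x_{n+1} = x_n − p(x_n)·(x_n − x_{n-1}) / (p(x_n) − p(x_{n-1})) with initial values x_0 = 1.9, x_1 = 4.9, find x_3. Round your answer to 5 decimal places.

3.69802

p(1.9) = -10.3900000, p(4.9) = 10.0100000
x_2 = 4.9000000 − 10.0100000·(4.9000000 − 1.9000000) / (10.0100000 − (-10.3900000)) = 4.9000000 − (30.0300000)/(20.4000000) = 3.4279412
p(3.4279412) = -2.2492193
x_3 = 3.4279412 − (-2.2492193)·(3.4279412 − 4.9000000) / (-2.2492193 − 10.0100000) = 3.4279412 − (3.3109831)/(-12.2592193) = 3.6980222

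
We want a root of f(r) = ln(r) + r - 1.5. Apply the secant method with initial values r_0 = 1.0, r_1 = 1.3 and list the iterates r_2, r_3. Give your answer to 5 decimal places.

f(1.0) = -0.5000000, f(1.3) = 0.0623643
r_2 = 1.3000000 − 0.0623643·(1.3000000 − 1.0000000) / (0.0623643 − (-0.5000000)) = 1.3000000 − (0.0187093)/(0.5623643) = 1.2667310
f(1.2667310) = 0.0031706
r_3 = 1.2667310 − 0.0031706·(1.2667310 − 1.3000000) / (0.0031706 − 0.0623643) = 1.2667310 − (-0.0001055)/(-0.0591936) = 1.2649490

1.26673, 1.26495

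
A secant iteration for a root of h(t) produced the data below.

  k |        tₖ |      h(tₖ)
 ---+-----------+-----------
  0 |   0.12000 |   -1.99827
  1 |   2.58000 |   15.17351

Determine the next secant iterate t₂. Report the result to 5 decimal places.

t₂ = 2.58000 − 15.17351·(2.58000 − 0.12000) / (15.17351 − (-1.99827))
   = 2.58000 − (37.3268346)/(17.1717800) = 0.4062688

0.40627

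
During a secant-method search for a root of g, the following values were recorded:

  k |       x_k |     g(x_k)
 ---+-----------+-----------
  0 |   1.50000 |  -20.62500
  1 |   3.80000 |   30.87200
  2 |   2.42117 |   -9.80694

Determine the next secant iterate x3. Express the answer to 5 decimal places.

2.75358

x3 = 2.42117 − (-9.80694)·(2.42117 − 3.80000) / (-9.80694 − 30.87200)
   = 2.42117 − (13.5221031)/(-40.6789400) = 2.7535804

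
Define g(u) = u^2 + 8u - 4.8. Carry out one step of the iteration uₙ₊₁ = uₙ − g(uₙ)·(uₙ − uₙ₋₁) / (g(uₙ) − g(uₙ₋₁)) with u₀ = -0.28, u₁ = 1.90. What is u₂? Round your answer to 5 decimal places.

0.44366

g(-0.28) = -6.9616000, g(1.90) = 14.0100000
u₂ = 1.9000000 − 14.0100000·(1.9000000 − (-0.2800000)) / (14.0100000 − (-6.9616000)) = 1.9000000 − (30.5418000)/(20.9716000) = 0.4436590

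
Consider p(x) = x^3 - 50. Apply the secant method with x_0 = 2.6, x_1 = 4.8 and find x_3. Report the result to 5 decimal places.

p(2.6) = -32.4240000, p(4.8) = 60.5920000
x_2 = 4.8000000 − 60.5920000·(4.8000000 − 2.6000000) / (60.5920000 − (-32.4240000)) = 4.8000000 − (133.3024000)/(93.0160000) = 3.3668874
p(3.3668874) = -11.8331970
x_3 = 3.3668874 − (-11.8331970)·(3.3668874 − 4.8000000) / (-11.8331970 − 60.5920000) = 3.3668874 − (16.9583035)/(-72.4251970) = 3.6010366

3.60104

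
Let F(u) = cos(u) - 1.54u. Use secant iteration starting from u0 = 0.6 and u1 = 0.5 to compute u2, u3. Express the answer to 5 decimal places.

F(0.6) = -0.0986644, F(0.5) = 0.1075826
u2 = 0.5000000 − 0.1075826·(0.5000000 − 0.6000000) / (0.1075826 − (-0.0986644)) = 0.5000000 − (-0.0107583)/(0.2062469) = 0.5521620
F(0.5521620) = 0.0010630
u3 = 0.5521620 − 0.0010630·(0.5521620 − 0.5000000) / (0.0010630 − 0.1075826) = 0.5521620 − (0.0000554)/(-0.1065196) = 0.5526825

0.55216, 0.55268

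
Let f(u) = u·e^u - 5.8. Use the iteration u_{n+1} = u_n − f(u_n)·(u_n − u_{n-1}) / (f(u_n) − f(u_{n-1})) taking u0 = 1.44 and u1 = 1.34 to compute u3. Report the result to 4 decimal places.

1.4126

f(1.44) = 0.277802, f(1.34) = -0.682482
u2 = 1.340000 − (-0.682482)·(1.340000 − 1.440000) / (-0.682482 − 0.277802) = 1.340000 − (0.068248)/(-0.960284) = 1.411071
f(1.411071) = -0.014124
u3 = 1.411071 − (-0.014124)·(1.411071 − 1.340000) / (-0.014124 − (-0.682482)) = 1.411071 − (-0.001004)/(0.668357) = 1.412573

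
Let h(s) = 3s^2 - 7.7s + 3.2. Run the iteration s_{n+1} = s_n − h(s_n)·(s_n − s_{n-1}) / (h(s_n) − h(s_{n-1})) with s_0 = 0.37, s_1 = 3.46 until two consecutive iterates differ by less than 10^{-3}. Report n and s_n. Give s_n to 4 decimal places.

h(0.37) = 0.761700, h(3.46) = 12.472800
s_2 = 3.460000 − 12.472800·(3.090000)/(11.711100) = 0.169024;  |Δ| = 3.290976
h(0.169024) = 1.984224
s_3 = 0.169024 − 1.984224·(-3.290976)/(-10.488576) = -0.453562;  |Δ| = 0.622585
h(-0.453562) = 7.309580
s_4 = -0.453562 − 7.309580·(-0.622585)/(5.325356) = 0.400999;  |Δ| = 0.854560
h(0.400999) = 0.594710
s_5 = 0.400999 − 0.594710·(0.854560)/(-6.714870) = 0.476684;  |Δ| = 0.075685
h(0.476684) = 0.211217
s_6 = 0.476684 − 0.211217·(0.075685)/(-0.383493) = 0.518369;  |Δ| = 0.041685
h(0.518369) = 0.014678
s_7 = 0.518369 − 0.014678·(0.041685)/(-0.196539) = 0.521482;  |Δ| = 0.003113
h(0.521482) = 0.000418
s_8 = 0.521482 − 0.000418·(0.003113)/(-0.014259) = 0.521573;  |Δ| = 0.000091
|s_8 − s_7| = 0.000091 < 10^{-3}

n = 8, s_n = 0.5216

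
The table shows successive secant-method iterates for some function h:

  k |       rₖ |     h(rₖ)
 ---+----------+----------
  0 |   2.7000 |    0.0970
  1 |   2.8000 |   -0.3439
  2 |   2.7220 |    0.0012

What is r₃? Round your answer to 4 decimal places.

r₃ = 2.7220 − 0.0012·(2.7220 − 2.8000) / (0.0012 − (-0.3439))
   = 2.7220 − (-0.000094)/(0.345100) = 2.722271

2.7223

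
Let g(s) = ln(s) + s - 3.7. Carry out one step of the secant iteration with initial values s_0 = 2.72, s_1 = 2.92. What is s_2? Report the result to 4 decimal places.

2.7048

g(2.72) = 0.020632, g(2.92) = 0.291584
s_2 = 2.920000 − 0.291584·(2.920000 − 2.720000) / (0.291584 − 0.020632) = 2.920000 − (0.058317)/(0.270952) = 2.704771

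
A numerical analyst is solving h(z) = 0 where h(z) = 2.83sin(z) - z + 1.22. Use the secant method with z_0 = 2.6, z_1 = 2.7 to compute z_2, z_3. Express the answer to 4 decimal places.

2.6226, 2.6229

h(2.6) = 0.078869, h(2.7) = -0.270515
z_2 = 2.700000 − (-0.270515)·(2.700000 − 2.600000) / (-0.270515 − 0.078869) = 2.700000 − (-0.027051)/(-0.349384) = 2.622574
h(2.622574) = 0.001187
z_3 = 2.622574 − 0.001187·(2.622574 − 2.700000) / (0.001187 − (-0.270515)) = 2.622574 − (-0.000092)/(0.271702) = 2.622912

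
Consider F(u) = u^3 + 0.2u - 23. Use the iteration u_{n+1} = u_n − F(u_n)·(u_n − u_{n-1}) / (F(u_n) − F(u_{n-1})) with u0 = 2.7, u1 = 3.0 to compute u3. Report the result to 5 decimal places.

F(2.7) = -2.7770000, F(3.0) = 4.6000000
u2 = 3.0000000 − 4.6000000·(3.0000000 − 2.7000000) / (4.6000000 − (-2.7770000)) = 3.0000000 − (1.3800000)/(7.3770000) = 2.8129321
F(2.8129321) = -0.1798439
u3 = 2.8129321 − (-0.1798439)·(2.8129321 − 3.0000000) / (-0.1798439 − 4.6000000) = 2.8129321 − (0.0336430)/(-4.7798439) = 2.8199706

2.81997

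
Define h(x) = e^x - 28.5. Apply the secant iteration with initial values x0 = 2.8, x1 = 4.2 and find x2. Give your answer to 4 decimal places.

3.1359

h(2.8) = -12.055353, h(4.2) = 38.186331
x2 = 4.200000 − 38.186331·(4.200000 − 2.800000) / (38.186331 − (-12.055353)) = 4.200000 − (53.460863)/(50.241684) = 3.135926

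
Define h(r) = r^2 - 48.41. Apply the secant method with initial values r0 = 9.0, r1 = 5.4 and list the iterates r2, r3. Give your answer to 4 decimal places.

6.7368, 6.9861

h(9.0) = 32.590000, h(5.4) = -19.250000
r2 = 5.400000 − (-19.250000)·(5.400000 − 9.000000) / (-19.250000 − 32.590000) = 5.400000 − (69.300000)/(-51.840000) = 6.736806
h(6.736806) = -3.025451
r3 = 6.736806 − (-3.025451)·(6.736806 − 5.400000) / (-3.025451 − (-19.250000)) = 6.736806 − (-4.044440)/(16.224549) = 6.986085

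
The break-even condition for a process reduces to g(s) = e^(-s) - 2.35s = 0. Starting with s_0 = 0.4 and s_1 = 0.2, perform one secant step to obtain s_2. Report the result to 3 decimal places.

g(0.4) = -0.26968, g(0.2) = 0.34873
s_2 = 0.20000 − 0.34873·(0.20000 − 0.40000) / (0.34873 − (-0.26968)) = 0.20000 − (-0.06975)/(0.61841) = 0.31278

0.313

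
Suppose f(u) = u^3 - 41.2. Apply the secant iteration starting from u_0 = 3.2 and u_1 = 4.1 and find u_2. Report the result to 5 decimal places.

3.40991

f(3.2) = -8.4320000, f(4.1) = 27.7210000
u_2 = 4.1000000 − 27.7210000·(4.1000000 − 3.2000000) / (27.7210000 − (-8.4320000)) = 4.1000000 − (24.9489000)/(36.1530000) = 3.4099079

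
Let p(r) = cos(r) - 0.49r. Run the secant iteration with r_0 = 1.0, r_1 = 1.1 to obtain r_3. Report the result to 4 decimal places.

p(1.0) = 0.050302, p(1.1) = -0.085404
r_2 = 1.100000 − (-0.085404)·(1.100000 − 1.000000) / (-0.085404 − 0.050302) = 1.100000 − (-0.008540)/(-0.135706) = 1.037067
p(1.037067) = 0.000585
r_3 = 1.037067 − 0.000585·(1.037067 − 1.100000) / (0.000585 − (-0.085404)) = 1.037067 − (-0.000037)/(0.085988) = 1.037495

1.0375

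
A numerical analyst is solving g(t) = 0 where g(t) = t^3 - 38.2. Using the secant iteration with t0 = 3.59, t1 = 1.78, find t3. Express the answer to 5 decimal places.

3.46224

g(3.59) = 8.0682790, g(1.78) = -32.5602480
t2 = 1.7800000 − (-32.5602480)·(1.7800000 − 3.5900000) / (-32.5602480 − 8.0682790) = 1.7800000 − (58.9340489)/(-40.6285270) = 3.2305583
g(3.2305583) = -4.4842545
t3 = 3.2305583 − (-4.4842545)·(3.2305583 − 1.7800000) / (-4.4842545 − (-32.5602480)) = 3.2305583 − (-6.5046728)/(28.0759935) = 3.4622393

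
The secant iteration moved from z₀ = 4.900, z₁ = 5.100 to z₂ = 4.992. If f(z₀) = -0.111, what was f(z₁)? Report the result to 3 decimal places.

The secant line through (4.900, -0.111) and (5.100, f(z₁)) crosses zero at z₂ = 4.992.
So (4.900, -0.111), (5.100, f(z₁)), (4.992, 0) are collinear:
f(z₁) = -0.111 · (5.100 − 4.992) / (4.900 − 4.992) = -0.111 · (0.10800)/(-0.09200) = 0.13030

0.130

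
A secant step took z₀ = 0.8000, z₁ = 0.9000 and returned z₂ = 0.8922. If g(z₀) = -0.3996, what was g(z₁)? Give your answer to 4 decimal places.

0.0338

The secant line through (0.8000, -0.3996) and (0.9000, g(z₁)) crosses zero at z₂ = 0.8922.
So (0.8000, -0.3996), (0.9000, g(z₁)), (0.8922, 0) are collinear:
g(z₁) = -0.3996 · (0.9000 − 0.8922) / (0.8000 − 0.8922) = -0.3996 · (0.007800)/(-0.092200) = 0.033806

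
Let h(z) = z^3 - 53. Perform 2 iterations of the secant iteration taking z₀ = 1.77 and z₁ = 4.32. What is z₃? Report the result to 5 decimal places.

3.70219

h(1.77) = -47.4547670, h(4.32) = 27.6215680
z₂ = 4.3200000 − 27.6215680·(4.3200000 − 1.7700000) / (27.6215680 − (-47.4547670)) = 4.3200000 − (70.4349984)/(75.0763350) = 3.3818216
h(3.3818216) = -14.3230635
z₃ = 3.3818216 − (-14.3230635)·(3.3818216 − 4.3200000) / (-14.3230635 − 27.6215680) = 3.3818216 − (13.4375892)/(-41.9446315) = 3.7021865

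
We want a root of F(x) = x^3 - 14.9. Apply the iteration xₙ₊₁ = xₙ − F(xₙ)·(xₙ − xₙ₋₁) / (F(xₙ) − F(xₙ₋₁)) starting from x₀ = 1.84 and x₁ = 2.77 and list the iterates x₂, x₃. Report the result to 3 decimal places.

2.377, 2.451

F(1.84) = -8.67050, F(2.77) = 6.35393
x₂ = 2.77000 − 6.35393·(2.77000 − 1.84000) / (6.35393 − (-8.67050)) = 2.77000 − (5.90916)/(15.02443) = 2.37670
F(2.37670) = -1.47478
x₃ = 2.37670 − (-1.47478)·(2.37670 − 2.77000) / (-1.47478 − 6.35393) = 2.37670 − (0.58004)/(-7.82872) = 2.45079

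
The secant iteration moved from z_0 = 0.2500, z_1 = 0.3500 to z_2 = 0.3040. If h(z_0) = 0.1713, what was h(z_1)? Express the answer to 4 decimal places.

-0.1459

The secant line through (0.2500, 0.1713) and (0.3500, h(z_1)) crosses zero at z_2 = 0.3040.
So (0.2500, 0.1713), (0.3500, h(z_1)), (0.3040, 0) are collinear:
h(z_1) = 0.1713 · (0.3500 − 0.3040) / (0.2500 − 0.3040) = 0.1713 · (0.046000)/(-0.054000) = -0.145922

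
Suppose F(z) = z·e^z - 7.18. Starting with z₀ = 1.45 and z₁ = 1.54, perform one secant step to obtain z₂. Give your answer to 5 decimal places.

1.53969

F(1.45) = -0.9984840, F(1.54) = 0.0034690
z₂ = 1.5400000 − 0.0034690·(1.5400000 − 1.4500000) / (0.0034690 − (-0.9984840)) = 1.5400000 − (0.0003122)/(1.0019530) = 1.5396884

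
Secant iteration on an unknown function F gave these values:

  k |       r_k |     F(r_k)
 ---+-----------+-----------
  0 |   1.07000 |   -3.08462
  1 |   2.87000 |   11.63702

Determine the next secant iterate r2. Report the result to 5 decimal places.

r2 = 2.87000 − 11.63702·(2.87000 − 1.07000) / (11.63702 − (-3.08462))
   = 2.87000 − (20.9466360)/(14.7216400) = 1.4471534

1.44715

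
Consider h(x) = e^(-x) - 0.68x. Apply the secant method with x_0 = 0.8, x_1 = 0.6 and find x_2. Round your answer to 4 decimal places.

h(0.8) = -0.094671, h(0.6) = 0.140812
x_2 = 0.600000 − 0.140812·(0.600000 − 0.800000) / (0.140812 − (-0.094671)) = 0.600000 − (-0.028162)/(0.235483) = 0.719594

0.7196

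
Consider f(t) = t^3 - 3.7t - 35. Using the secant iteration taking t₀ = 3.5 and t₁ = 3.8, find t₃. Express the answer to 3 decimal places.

f(3.5) = -5.07500, f(3.8) = 5.81200
t₂ = 3.80000 − 5.81200·(3.80000 − 3.50000) / (5.81200 − (-5.07500)) = 3.80000 − (1.74360)/(10.88700) = 3.63985
f(3.63985) = -0.24502
t₃ = 3.63985 − (-0.24502)·(3.63985 − 3.80000) / (-0.24502 − 5.81200) = 3.63985 − (0.03924)/(-6.05702) = 3.64632

3.646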